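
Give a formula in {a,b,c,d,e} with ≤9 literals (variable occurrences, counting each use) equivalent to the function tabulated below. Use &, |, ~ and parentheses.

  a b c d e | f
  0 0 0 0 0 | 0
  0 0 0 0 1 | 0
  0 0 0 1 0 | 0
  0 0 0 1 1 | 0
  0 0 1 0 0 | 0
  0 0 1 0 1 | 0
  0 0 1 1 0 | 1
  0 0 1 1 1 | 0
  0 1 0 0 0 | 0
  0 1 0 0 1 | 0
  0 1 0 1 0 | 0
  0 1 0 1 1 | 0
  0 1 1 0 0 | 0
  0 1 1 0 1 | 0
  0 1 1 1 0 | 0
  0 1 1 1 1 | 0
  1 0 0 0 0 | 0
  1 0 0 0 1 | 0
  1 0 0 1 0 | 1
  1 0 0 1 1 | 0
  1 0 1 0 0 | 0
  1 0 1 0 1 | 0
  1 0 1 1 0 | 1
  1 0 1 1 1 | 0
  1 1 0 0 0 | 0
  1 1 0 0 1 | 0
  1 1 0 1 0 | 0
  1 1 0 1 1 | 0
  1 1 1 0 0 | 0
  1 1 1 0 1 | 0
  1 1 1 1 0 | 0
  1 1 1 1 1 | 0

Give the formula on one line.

  ~e = 10101010101010101010101010101010
  ~b = 11111111000000001111111100000000
  (~e & ~b) = 10101010000000001010101000000000
  ~d = 11001100110011001100110011001100
  ((~e & ~b) | ~d) = 11101110110011001110111011001100
  (((~e & ~b) | ~d) & d) = 00100010000000000010001000000000
  (c | a) = 00001111000011111111111111111111
  ((((~e & ~b) | ~d) & d) & (c | a)) = 00000010000000000010001000000000

((((~e & ~b) | ~d) & d) & (c | a))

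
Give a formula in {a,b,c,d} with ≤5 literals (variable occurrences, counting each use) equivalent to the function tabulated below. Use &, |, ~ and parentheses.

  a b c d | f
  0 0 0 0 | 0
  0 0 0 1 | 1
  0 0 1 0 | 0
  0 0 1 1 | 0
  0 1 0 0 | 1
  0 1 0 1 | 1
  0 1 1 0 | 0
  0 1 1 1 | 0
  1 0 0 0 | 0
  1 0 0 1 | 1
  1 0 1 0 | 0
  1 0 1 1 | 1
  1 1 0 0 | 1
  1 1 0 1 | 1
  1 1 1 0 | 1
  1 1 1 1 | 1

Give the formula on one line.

((a | ~c) & (b | d))

  ~c = 1100110011001100
  (a | ~c) = 1100110011111111
  (b | d) = 0101111101011111
  ((a | ~c) & (b | d)) = 0100110001011111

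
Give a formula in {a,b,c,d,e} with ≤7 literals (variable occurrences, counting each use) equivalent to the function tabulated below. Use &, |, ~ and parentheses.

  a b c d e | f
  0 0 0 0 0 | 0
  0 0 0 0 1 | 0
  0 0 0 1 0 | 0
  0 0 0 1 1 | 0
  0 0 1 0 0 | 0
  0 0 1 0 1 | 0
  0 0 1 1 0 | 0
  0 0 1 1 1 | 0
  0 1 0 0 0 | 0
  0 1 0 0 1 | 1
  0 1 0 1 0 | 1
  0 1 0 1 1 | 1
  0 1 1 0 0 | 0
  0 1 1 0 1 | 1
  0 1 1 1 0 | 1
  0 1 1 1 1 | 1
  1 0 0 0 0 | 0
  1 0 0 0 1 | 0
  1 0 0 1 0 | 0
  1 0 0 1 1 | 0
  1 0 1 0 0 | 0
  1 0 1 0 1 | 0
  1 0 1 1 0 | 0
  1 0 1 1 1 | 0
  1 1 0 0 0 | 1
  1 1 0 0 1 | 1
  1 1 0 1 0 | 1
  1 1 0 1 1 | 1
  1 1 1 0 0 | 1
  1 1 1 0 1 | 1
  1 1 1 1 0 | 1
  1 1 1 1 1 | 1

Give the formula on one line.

  (b & a) = 00000000000000000000000011111111
  ~e = 10101010101010101010101010101010
  ((b & a) & ~e) = 00000000000000000000000010101010
  (e | d) = 01110111011101110111011101110111
  (b & (e | d)) = 00000000011101110000000001110111
  (((b & a) & ~e) | (b & (e | d))) = 00000000011101110000000011111111

(((b & a) & ~e) | (b & (e | d)))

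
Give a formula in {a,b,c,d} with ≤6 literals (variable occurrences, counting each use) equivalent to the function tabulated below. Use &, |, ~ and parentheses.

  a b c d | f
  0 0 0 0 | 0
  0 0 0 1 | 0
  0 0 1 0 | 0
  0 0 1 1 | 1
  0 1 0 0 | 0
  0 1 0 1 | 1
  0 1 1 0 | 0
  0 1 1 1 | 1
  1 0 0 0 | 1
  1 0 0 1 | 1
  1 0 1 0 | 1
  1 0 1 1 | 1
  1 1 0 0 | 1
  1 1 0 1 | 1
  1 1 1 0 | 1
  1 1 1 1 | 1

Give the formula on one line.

(((((~c | ~a) & c) | b) & d) | a)

  ~c = 1100110011001100
  ~a = 1111111100000000
  (~c | ~a) = 1111111111001100
  ((~c | ~a) & c) = 0011001100000000
  (((~c | ~a) & c) | b) = 0011111100001111
  ((((~c | ~a) & c) | b) & d) = 0001010100000101
  (((((~c | ~a) & c) | b) & d) | a) = 0001010111111111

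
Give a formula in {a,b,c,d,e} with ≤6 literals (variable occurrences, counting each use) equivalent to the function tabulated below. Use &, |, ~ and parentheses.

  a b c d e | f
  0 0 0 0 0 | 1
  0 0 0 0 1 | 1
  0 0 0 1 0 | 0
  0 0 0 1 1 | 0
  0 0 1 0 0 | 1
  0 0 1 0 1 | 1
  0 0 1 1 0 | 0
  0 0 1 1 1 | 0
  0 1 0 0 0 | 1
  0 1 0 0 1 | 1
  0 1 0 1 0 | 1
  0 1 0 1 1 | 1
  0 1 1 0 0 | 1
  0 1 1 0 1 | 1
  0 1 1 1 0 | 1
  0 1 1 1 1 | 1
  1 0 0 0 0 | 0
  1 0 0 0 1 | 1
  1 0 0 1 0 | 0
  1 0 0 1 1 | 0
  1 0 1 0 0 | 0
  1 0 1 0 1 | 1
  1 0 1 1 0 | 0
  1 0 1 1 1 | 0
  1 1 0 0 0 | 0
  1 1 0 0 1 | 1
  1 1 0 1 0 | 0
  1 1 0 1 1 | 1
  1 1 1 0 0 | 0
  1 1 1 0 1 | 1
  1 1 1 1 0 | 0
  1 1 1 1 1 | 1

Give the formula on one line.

  ~a = 11111111111111110000000000000000
  (~a | e) = 11111111111111110101010101010101
  ~d = 11001100110011001100110011001100
  (~d | b) = 11001100111111111100110011111111
  ((~a | e) & (~d | b)) = 11001100111111110100010001010101

((~a | e) & (~d | b))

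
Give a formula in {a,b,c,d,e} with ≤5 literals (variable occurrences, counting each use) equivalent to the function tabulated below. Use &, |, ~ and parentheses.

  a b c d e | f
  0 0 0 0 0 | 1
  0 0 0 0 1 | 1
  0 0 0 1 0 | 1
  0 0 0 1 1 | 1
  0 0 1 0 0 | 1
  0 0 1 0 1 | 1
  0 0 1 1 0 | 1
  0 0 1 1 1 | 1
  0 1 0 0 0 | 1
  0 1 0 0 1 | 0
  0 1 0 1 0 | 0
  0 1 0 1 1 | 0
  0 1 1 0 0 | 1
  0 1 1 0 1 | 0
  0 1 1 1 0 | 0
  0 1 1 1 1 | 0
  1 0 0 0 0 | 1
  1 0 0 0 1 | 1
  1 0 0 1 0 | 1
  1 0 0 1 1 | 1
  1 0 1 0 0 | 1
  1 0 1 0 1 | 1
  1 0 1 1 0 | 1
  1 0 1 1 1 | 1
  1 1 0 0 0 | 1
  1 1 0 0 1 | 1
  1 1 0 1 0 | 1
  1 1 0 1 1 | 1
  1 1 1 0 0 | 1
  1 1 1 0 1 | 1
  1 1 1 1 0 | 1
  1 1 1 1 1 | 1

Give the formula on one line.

(a | (~b | ((~a & ~d) & ~e)))

  ~b = 11111111000000001111111100000000
  ~a = 11111111111111110000000000000000
  ~d = 11001100110011001100110011001100
  (~a & ~d) = 11001100110011000000000000000000
  ~e = 10101010101010101010101010101010
  ((~a & ~d) & ~e) = 10001000100010000000000000000000
  (~b | ((~a & ~d) & ~e)) = 11111111100010001111111100000000
  (a | (~b | ((~a & ~d) & ~e))) = 11111111100010001111111111111111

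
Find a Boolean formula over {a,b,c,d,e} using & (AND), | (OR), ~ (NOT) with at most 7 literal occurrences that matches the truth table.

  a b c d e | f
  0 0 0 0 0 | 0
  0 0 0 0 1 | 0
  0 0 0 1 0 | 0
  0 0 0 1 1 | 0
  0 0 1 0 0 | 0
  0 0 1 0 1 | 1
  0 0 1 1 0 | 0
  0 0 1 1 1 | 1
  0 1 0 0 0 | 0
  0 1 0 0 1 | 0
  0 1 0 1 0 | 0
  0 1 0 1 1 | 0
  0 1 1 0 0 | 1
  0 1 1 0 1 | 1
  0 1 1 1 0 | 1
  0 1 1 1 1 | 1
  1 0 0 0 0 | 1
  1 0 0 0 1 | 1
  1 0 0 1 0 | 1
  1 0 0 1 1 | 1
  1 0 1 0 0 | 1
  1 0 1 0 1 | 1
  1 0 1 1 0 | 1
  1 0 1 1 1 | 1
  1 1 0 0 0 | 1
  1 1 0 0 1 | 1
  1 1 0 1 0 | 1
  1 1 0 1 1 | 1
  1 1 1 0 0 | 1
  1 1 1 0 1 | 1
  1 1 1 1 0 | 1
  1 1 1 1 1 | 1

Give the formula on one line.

(((b | e) & c) | a)

  (b | e) = 01010101111111110101010111111111
  ((b | e) & c) = 00000101000011110000010100001111
  (((b | e) & c) | a) = 00000101000011111111111111111111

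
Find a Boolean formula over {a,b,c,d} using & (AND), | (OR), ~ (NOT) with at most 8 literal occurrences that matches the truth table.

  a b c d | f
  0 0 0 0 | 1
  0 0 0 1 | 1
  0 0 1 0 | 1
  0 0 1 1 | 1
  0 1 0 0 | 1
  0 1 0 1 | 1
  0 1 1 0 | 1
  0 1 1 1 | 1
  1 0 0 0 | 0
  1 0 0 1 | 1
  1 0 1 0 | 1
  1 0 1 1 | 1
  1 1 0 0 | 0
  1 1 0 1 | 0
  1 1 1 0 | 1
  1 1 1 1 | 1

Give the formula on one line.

  (d | c) = 0111011101110111
  ~c = 1100110011001100
  (~c & b) = 0000110000001100
  ((~c & b) | a) = 0000110011111111
  ~b = 1111000011110000
  (((~c & b) | a) & ~b) = 0000000011110000
  ((d | c) & (((~c & b) | a) & ~b)) = 0000000001110000
  ~a = 1111111100000000
  (c | ~a) = 1111111100110011
  (((d | c) & (((~c & b) | a) & ~b)) | (c | ~a)) = 1111111101110011

(((d | c) & (((~c & b) | a) & ~b)) | (c | ~a))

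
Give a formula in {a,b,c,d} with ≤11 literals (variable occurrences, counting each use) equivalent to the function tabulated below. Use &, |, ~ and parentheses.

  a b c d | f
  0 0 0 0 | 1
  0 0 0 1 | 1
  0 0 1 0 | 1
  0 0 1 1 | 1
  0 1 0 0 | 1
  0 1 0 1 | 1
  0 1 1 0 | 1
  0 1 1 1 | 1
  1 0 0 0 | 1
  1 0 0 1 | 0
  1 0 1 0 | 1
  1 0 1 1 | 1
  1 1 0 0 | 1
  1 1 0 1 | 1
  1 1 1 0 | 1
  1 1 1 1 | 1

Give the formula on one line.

(~a | (((c | (a & ~d)) | b) | (~d & (~c | b))))

  ~a = 1111111100000000
  ~d = 1010101010101010
  (a & ~d) = 0000000010101010
  (c | (a & ~d)) = 0011001110111011
  ((c | (a & ~d)) | b) = 0011111110111111
  ~c = 1100110011001100
  (~c | b) = 1100111111001111
  (~d & (~c | b)) = 1000101010001010
  (((c | (a & ~d)) | b) | (~d & (~c | b))) = 1011111110111111
  (~a | (((c | (a & ~d)) | b) | (~d & (~c | b)))) = 1111111110111111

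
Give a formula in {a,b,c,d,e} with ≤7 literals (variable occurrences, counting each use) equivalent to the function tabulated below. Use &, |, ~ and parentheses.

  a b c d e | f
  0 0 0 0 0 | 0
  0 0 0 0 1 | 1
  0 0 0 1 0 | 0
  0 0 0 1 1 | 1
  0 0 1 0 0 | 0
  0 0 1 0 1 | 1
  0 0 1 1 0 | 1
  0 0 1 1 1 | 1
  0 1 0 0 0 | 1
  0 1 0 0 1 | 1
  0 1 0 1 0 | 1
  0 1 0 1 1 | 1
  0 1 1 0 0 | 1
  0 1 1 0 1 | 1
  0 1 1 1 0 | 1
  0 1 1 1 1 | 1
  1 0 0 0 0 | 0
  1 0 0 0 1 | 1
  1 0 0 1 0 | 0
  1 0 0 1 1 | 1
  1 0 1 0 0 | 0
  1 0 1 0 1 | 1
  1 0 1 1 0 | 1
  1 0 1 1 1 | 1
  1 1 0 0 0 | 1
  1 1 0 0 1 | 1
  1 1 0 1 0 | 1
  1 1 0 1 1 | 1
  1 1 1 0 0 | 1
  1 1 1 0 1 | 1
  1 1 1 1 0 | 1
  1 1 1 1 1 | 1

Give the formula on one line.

((b | e) | ((((c | e) | ~d) & ~e) & d))

  (b | e) = 01010101111111110101010111111111
  (c | e) = 01011111010111110101111101011111
  ~d = 11001100110011001100110011001100
  ((c | e) | ~d) = 11011111110111111101111111011111
  ~e = 10101010101010101010101010101010
  (((c | e) | ~d) & ~e) = 10001010100010101000101010001010
  ((((c | e) | ~d) & ~e) & d) = 00000010000000100000001000000010
  ((b | e) | ((((c | e) | ~d) & ~e) & d)) = 01010111111111110101011111111111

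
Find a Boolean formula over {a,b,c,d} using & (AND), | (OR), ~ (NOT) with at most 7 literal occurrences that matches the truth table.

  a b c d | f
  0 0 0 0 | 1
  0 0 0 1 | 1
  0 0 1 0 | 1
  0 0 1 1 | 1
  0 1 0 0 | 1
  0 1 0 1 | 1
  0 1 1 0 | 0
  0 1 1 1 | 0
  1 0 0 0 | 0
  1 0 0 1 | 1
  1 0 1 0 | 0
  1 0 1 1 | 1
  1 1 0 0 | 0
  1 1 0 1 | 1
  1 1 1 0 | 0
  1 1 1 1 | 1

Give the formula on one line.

((~a | d) & ((~c | (~b & ~a)) | (~c | a)))

  ~a = 1111111100000000
  (~a | d) = 1111111101010101
  ~c = 1100110011001100
  ~b = 1111000011110000
  (~b & ~a) = 1111000000000000
  (~c | (~b & ~a)) = 1111110011001100
  (~c | a) = 1100110011111111
  ((~c | (~b & ~a)) | (~c | a)) = 1111110011111111
  ((~a | d) & ((~c | (~b & ~a)) | (~c | a))) = 1111110001010101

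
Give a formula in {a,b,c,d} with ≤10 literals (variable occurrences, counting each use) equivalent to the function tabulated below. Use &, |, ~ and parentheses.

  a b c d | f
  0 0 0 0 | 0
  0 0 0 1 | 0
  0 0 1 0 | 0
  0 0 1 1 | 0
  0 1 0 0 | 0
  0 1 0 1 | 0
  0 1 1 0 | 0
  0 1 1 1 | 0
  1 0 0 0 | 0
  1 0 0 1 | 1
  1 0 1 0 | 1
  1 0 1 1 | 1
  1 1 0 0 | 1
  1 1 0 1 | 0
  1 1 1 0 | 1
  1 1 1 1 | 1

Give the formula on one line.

  ~c = 1100110011001100
  (b & ~c) = 0000110000001100
  ((b & ~c) | d) = 0101110101011101
  ~b = 1111000011110000
  ~d = 1010101010101010
  (~d | c) = 1011101110111011
  (~b | (~d | c)) = 1111101111111011
  (((b & ~c) | d) & (~b | (~d | c))) = 0101100101011001
  (c | (((b & ~c) | d) & (~b | (~d | c)))) = 0111101101111011
  ((c | (((b & ~c) | d) & (~b | (~d | c)))) & a) = 0000000001111011

((c | (((b & ~c) | d) & (~b | (~d | c)))) & a)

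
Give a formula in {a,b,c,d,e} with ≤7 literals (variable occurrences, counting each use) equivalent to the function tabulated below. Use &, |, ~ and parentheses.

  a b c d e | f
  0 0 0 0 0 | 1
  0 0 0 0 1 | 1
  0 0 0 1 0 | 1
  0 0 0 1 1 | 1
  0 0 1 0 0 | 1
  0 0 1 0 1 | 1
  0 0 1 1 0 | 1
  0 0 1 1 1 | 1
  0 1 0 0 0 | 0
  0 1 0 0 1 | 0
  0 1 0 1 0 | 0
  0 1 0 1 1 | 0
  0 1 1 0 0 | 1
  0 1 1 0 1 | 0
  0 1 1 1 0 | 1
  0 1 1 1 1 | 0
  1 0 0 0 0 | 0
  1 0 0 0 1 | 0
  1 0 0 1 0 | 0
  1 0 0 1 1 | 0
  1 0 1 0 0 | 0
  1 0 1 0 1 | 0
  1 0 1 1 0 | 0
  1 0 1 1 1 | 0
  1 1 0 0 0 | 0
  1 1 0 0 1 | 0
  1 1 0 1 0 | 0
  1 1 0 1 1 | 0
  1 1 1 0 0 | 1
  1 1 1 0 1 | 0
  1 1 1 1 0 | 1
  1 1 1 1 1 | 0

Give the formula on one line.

(((b & ~e) & c) | (~a & ~b))

  ~e = 10101010101010101010101010101010
  (b & ~e) = 00000000101010100000000010101010
  ((b & ~e) & c) = 00000000000010100000000000001010
  ~a = 11111111111111110000000000000000
  ~b = 11111111000000001111111100000000
  (~a & ~b) = 11111111000000000000000000000000
  (((b & ~e) & c) | (~a & ~b)) = 11111111000010100000000000001010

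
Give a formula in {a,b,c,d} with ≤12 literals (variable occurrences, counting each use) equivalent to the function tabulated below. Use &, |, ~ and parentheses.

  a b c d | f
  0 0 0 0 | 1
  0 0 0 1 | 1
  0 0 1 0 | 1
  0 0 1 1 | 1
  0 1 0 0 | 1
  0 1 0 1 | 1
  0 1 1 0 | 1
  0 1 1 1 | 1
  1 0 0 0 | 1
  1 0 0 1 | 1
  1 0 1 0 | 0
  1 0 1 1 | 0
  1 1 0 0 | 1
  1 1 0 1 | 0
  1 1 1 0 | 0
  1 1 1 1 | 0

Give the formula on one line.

(((~c | ~a) & ((d & ~a) | ~d)) | ((d & ~c) & (~b & d)))

  ~c = 1100110011001100
  ~a = 1111111100000000
  (~c | ~a) = 1111111111001100
  (d & ~a) = 0101010100000000
  ~d = 1010101010101010
  ((d & ~a) | ~d) = 1111111110101010
  ((~c | ~a) & ((d & ~a) | ~d)) = 1111111110001000
  (d & ~c) = 0100010001000100
  ~b = 1111000011110000
  (~b & d) = 0101000001010000
  ((d & ~c) & (~b & d)) = 0100000001000000
  (((~c | ~a) & ((d & ~a) | ~d)) | ((d & ~c) & (~b & d))) = 1111111111001000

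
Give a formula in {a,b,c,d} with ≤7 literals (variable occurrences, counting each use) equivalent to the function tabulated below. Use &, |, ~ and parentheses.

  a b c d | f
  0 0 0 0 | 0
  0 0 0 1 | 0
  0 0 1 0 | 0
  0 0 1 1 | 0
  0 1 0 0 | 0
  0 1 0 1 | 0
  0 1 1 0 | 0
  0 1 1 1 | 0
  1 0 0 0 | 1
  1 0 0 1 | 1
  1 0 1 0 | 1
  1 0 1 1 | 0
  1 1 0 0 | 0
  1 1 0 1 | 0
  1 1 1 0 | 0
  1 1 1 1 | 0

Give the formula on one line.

  ~c = 1100110011001100
  (~c | b) = 1100111111001111
  ~d = 1010101010101010
  ((~c | b) | ~d) = 1110111111101111
  (((~c | b) | ~d) & a) = 0000000011101111
  ~b = 1111000011110000
  ((((~c | b) | ~d) & a) & ~b) = 0000000011100000

((((~c | b) | ~d) & a) & ~b)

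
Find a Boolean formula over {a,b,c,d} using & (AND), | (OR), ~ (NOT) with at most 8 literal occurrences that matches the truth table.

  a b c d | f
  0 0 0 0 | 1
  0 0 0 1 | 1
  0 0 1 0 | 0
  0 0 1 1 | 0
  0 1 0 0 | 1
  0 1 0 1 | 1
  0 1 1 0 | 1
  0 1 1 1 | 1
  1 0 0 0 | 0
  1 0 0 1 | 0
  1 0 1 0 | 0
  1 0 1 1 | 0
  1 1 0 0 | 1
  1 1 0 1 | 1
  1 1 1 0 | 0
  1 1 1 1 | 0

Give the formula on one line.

((((~a & c) & (b & c)) | ~c) & ((~a & ~c) | b))

  ~a = 1111111100000000
  (~a & c) = 0011001100000000
  (b & c) = 0000001100000011
  ((~a & c) & (b & c)) = 0000001100000000
  ~c = 1100110011001100
  (((~a & c) & (b & c)) | ~c) = 1100111111001100
  (~a & ~c) = 1100110000000000
  ((~a & ~c) | b) = 1100111100001111
  ((((~a & c) & (b & c)) | ~c) & ((~a & ~c) | b)) = 1100111100001100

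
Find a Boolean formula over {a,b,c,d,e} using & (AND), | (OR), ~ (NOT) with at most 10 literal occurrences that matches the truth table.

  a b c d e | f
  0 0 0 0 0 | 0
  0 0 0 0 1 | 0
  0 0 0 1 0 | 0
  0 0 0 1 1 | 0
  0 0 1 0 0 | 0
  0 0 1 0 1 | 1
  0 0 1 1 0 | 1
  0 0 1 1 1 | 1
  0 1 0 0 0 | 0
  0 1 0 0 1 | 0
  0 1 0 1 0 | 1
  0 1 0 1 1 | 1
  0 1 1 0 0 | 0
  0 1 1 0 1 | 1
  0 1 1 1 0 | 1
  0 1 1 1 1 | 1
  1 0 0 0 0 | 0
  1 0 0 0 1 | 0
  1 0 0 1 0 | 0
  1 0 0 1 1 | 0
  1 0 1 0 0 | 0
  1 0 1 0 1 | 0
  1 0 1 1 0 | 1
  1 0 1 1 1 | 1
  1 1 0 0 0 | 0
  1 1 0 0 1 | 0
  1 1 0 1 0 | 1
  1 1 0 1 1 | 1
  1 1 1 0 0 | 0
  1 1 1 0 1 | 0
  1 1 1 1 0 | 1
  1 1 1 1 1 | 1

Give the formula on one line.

  (d & c) = 00000011000000110000001100000011
  (b | (d & c)) = 00000011111111110000001111111111
  ((b | (d & c)) & d) = 00000011001100110000001100110011
  ~b = 11111111000000001111111100000000
  ~d = 11001100110011001100110011001100
  (~b | ~d) = 11111111110011001111111111001100
  (c & e) = 00000101000001010000010100000101
  ((~b | ~d) & (c & e)) = 00000101000001000000010100000100
  ~a = 11111111111111110000000000000000
  (((~b | ~d) & (c & e)) & ~a) = 00000101000001000000000000000000
  (((b | (d & c)) & d) | (((~b | ~d) & (c & e)) & ~a)) = 00000111001101110000001100110011

(((b | (d & c)) & d) | (((~b | ~d) & (c & e)) & ~a))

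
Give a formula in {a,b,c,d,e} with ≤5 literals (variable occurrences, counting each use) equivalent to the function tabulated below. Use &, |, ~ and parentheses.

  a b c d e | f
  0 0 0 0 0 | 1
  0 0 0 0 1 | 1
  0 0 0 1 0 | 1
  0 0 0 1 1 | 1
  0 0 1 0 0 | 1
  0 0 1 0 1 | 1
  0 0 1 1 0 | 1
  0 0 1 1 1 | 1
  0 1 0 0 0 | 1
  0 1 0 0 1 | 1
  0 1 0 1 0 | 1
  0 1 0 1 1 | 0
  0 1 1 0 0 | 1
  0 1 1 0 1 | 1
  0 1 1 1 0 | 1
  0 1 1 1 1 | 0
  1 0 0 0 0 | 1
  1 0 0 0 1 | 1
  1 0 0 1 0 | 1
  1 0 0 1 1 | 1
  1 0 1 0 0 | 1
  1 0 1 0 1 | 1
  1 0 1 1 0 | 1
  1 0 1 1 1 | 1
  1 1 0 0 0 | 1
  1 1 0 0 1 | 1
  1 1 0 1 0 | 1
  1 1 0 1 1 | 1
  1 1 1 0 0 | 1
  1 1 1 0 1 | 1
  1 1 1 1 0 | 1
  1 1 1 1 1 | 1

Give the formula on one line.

(((b & ~d) | a) | (~e | ~b))

  ~d = 11001100110011001100110011001100
  (b & ~d) = 00000000110011000000000011001100
  ((b & ~d) | a) = 00000000110011001111111111111111
  ~e = 10101010101010101010101010101010
  ~b = 11111111000000001111111100000000
  (~e | ~b) = 11111111101010101111111110101010
  (((b & ~d) | a) | (~e | ~b)) = 11111111111011101111111111111111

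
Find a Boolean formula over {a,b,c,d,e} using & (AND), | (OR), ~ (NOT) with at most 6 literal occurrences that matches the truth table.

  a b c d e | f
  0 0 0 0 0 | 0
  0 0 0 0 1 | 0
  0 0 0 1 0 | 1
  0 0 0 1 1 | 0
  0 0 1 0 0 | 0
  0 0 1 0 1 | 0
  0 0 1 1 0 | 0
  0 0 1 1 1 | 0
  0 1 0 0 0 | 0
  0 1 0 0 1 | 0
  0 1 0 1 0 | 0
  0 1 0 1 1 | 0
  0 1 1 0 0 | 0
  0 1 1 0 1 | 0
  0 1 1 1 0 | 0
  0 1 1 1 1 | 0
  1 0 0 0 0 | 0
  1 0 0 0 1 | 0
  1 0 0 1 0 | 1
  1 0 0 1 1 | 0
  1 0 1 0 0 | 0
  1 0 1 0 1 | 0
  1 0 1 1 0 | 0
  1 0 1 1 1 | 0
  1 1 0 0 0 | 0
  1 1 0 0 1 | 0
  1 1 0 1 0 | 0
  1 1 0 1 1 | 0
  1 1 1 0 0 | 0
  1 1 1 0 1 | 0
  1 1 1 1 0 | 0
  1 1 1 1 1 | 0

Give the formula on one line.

((~e & ~c) & (~b & d))

  ~e = 10101010101010101010101010101010
  ~c = 11110000111100001111000011110000
  (~e & ~c) = 10100000101000001010000010100000
  ~b = 11111111000000001111111100000000
  (~b & d) = 00110011000000000011001100000000
  ((~e & ~c) & (~b & d)) = 00100000000000000010000000000000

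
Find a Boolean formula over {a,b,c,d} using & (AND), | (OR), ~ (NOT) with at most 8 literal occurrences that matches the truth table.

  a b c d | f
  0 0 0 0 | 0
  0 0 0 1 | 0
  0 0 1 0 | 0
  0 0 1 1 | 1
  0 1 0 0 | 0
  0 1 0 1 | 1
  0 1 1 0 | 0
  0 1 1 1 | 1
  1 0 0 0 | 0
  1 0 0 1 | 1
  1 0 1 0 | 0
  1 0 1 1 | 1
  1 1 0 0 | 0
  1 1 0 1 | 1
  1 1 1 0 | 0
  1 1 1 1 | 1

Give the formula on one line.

(d & ((((~c & a) | b) | (c | a)) | (c | ~d)))

  ~c = 1100110011001100
  (~c & a) = 0000000011001100
  ((~c & a) | b) = 0000111111001111
  (c | a) = 0011001111111111
  (((~c & a) | b) | (c | a)) = 0011111111111111
  ~d = 1010101010101010
  (c | ~d) = 1011101110111011
  ((((~c & a) | b) | (c | a)) | (c | ~d)) = 1011111111111111
  (d & ((((~c & a) | b) | (c | a)) | (c | ~d))) = 0001010101010101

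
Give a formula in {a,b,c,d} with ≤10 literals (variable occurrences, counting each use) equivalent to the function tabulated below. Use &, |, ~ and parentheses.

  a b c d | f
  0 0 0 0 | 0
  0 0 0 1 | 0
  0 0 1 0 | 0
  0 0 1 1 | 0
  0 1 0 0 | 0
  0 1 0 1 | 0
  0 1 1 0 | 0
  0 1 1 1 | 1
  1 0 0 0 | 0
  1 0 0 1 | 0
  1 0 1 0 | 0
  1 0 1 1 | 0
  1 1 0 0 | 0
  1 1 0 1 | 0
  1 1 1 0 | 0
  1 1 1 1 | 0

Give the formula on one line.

  (b & c) = 0000001100000011
  ~a = 1111111100000000
  ((b & c) & ~a) = 0000001100000000
  ~d = 1010101010101010
  ~c = 1100110011001100
  (~d & ~c) = 1000100010001000
  (c | ~a) = 1111111100110011
  ((c | ~a) & d) = 0101010100010001
  (((c | ~a) & d) & c) = 0001000100010001
  ((~d & ~c) | (((c | ~a) & d) & c)) = 1001100110011001
  (((b & c) & ~a) & ((~d & ~c) | (((c | ~a) & d) & c))) = 0000000100000000

(((b & c) & ~a) & ((~d & ~c) | (((c | ~a) & d) & c)))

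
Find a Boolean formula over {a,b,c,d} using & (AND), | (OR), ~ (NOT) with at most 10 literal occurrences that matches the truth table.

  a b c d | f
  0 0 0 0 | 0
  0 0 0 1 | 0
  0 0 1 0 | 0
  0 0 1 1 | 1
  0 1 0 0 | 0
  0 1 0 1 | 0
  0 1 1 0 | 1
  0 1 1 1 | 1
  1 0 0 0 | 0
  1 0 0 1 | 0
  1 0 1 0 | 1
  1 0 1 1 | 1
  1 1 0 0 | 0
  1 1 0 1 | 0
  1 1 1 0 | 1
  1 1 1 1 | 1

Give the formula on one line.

  (d | b) = 0101111101011111
  (c & (d | b)) = 0001001100010011
  (c & d) = 0001000100010001
  (a | (c & d)) = 0001000111111111
  (d | (a | (c & d))) = 0101010111111111
  (c & (d | (a | (c & d)))) = 0001000100110011
  ((c & (d | b)) | (c & (d | (a | (c & d))))) = 0001001100110011

((c & (d | b)) | (c & (d | (a | (c & d)))))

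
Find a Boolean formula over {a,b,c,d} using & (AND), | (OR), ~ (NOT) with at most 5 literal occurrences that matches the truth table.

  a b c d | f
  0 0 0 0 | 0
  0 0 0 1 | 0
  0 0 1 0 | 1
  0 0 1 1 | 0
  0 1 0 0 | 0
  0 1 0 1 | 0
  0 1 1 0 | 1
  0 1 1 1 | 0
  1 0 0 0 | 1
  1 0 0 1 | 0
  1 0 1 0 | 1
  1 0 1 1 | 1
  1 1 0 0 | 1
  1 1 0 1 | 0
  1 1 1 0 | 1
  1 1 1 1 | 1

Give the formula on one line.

  ~d = 1010101010101010
  (c & a) = 0000000000110011
  (~d | (c & a)) = 1010101010111011
  (a | c) = 0011001111111111
  ((~d | (c & a)) & (a | c)) = 0010001010111011

((~d | (c & a)) & (a | c))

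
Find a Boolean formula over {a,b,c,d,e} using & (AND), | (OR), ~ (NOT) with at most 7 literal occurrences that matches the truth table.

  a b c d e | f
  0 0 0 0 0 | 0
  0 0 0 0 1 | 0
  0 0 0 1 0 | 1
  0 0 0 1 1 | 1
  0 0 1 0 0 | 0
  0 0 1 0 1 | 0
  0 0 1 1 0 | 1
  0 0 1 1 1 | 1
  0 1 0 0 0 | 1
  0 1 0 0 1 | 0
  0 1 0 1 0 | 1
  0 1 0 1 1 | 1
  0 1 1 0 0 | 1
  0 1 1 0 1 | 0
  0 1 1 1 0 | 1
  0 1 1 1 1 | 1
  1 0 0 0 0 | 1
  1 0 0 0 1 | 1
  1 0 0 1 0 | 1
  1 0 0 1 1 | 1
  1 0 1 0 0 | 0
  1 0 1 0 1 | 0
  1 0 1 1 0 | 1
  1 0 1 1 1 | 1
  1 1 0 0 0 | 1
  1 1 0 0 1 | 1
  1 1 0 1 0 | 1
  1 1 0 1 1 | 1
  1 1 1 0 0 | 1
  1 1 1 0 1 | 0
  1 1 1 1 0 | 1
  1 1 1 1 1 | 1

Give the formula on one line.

  ~c = 11110000111100001111000011110000
  (a & ~c) = 00000000000000001111000011110000
  ~e = 10101010101010101010101010101010
  (b & ~e) = 00000000101010100000000010101010
  ((a & ~c) | (b & ~e)) = 00000000101010101111000011111010
  (((a & ~c) | (b & ~e)) | d) = 00110011101110111111001111111011

(((a & ~c) | (b & ~e)) | d)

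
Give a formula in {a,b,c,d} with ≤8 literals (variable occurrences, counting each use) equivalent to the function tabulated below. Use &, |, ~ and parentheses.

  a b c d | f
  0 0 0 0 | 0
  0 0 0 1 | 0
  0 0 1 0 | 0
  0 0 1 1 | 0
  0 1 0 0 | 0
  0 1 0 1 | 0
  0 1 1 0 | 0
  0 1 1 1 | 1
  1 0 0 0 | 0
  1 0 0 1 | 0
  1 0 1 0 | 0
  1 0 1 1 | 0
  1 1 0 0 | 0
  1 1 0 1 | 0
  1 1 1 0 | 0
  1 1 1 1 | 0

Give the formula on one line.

(((~d | c) & b) & (d & ~a))

  ~d = 1010101010101010
  (~d | c) = 1011101110111011
  ((~d | c) & b) = 0000101100001011
  ~a = 1111111100000000
  (d & ~a) = 0101010100000000
  (((~d | c) & b) & (d & ~a)) = 0000000100000000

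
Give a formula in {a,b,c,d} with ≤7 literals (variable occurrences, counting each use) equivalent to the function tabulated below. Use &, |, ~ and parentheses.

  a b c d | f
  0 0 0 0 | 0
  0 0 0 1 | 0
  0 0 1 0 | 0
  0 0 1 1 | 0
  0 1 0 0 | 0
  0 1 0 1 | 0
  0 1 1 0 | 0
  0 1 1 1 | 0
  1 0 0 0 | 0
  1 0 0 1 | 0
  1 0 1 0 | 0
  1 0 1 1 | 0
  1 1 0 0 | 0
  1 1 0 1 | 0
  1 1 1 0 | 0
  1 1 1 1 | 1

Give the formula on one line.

  (b & c) = 0000001100000011
  ((b & c) & d) = 0000000100000001
  ~c = 1100110011001100
  (a & d) = 0000000001010101
  (~c | (a & d)) = 1100110011011101
  (((b & c) & d) & (~c | (a & d))) = 0000000000000001

(((b & c) & d) & (~c | (a & d)))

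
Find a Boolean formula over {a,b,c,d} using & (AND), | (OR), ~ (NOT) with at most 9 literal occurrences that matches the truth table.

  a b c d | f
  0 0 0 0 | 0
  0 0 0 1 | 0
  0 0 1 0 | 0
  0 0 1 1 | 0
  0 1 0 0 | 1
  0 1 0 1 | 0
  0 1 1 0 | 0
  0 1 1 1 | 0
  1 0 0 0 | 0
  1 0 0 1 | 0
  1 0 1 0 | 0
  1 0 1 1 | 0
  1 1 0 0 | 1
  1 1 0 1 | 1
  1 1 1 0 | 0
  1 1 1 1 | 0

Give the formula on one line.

  ~b = 1111000011110000
  (a | ~b) = 1111000011111111
  ~d = 1010101010101010
  ~c = 1100110011001100
  (~c & b) = 0000110000001100
  (~d & (~c & b)) = 0000100000001000
  (~b & d) = 0101000001010000
  ((~d & (~c & b)) | (~b & d)) = 0101100001011000
  ((a | ~b) | ((~d & (~c & b)) | (~b & d))) = 1111100011111111
  (((a | ~b) | ((~d & (~c & b)) | (~b & d))) & (~c & b)) = 0000100000001100

(((a | ~b) | ((~d & (~c & b)) | (~b & d))) & (~c & b))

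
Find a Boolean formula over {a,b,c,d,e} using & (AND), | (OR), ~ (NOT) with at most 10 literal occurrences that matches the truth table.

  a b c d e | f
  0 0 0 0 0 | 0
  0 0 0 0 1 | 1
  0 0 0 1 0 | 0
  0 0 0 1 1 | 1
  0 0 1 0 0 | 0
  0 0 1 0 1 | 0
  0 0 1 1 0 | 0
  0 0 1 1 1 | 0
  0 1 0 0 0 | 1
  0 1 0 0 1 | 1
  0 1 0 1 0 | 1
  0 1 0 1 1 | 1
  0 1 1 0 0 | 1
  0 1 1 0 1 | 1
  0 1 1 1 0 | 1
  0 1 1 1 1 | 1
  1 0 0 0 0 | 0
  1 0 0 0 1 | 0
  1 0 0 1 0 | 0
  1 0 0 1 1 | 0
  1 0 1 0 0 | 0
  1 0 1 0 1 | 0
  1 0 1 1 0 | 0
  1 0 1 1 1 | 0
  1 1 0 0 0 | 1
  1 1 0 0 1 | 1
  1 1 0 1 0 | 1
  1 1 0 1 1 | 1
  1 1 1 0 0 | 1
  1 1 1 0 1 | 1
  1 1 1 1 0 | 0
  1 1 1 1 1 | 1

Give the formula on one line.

  ~a = 11111111111111110000000000000000
  (~a | c) = 11111111111111110000111100001111
  ~c = 11110000111100001111000011110000
  ((~a | c) & ~c) = 11110000111100000000000000000000
  (((~a | c) & ~c) & e) = 01010000010100000000000000000000
  ~d = 11001100110011001100110011001100
  (e | ~c) = 11110101111101011111010111110101
  (~d | (e | ~c)) = 11111101111111011111110111111101
  ((~d | (e | ~c)) | ~a) = 11111111111111111111110111111101
  (b & ((~d | (e | ~c)) | ~a)) = 00000000111111110000000011111101
  ((((~a | c) & ~c) & e) | (b & ((~d | (e | ~c)) | ~a))) = 01010000111111110000000011111101

((((~a | c) & ~c) & e) | (b & ((~d | (e | ~c)) | ~a)))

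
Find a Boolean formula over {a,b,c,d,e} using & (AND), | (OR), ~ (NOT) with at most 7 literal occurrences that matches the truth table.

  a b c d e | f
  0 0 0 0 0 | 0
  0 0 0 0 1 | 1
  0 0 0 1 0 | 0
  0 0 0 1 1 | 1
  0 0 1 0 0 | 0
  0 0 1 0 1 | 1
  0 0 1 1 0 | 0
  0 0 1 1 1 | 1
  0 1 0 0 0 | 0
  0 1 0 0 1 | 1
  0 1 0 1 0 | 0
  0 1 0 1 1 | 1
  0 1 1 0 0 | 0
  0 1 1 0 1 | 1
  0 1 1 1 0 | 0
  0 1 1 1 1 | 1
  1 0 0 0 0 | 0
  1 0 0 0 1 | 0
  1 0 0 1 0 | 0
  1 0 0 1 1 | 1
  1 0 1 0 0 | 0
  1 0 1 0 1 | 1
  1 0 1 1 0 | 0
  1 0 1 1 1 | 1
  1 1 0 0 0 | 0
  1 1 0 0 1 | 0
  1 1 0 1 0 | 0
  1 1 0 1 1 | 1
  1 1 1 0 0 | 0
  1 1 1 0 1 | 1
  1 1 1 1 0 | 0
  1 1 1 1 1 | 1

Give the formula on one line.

  (c | d) = 00111111001111110011111100111111
  ~a = 11111111111111110000000000000000
  ((c | d) | ~a) = 11111111111111110011111100111111
  (((c | d) | ~a) & e) = 01010101010101010001010100010101

(((c | d) | ~a) & e)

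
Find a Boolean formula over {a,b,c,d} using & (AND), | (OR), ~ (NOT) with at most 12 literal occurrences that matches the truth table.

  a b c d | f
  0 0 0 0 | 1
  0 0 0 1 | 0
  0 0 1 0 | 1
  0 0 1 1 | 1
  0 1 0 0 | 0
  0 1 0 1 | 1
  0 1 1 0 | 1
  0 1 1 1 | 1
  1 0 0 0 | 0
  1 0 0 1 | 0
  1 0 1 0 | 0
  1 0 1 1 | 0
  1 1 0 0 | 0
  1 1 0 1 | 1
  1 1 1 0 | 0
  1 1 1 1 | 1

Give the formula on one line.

  ~d = 1010101010101010
  ~b = 1111000011110000
  (~d & ~b) = 1010000010100000
  (d & b) = 0000010100000101
  ~a = 1111111100000000
  (c & ~a) = 0011001100000000
  ((d & b) | (c & ~a)) = 0011011100000101
  ((~d & ~b) | ((d & b) | (c & ~a))) = 1011011110100101
  (~b & ~a) = 1111000000000000
  (b | (~b & ~a)) = 1111111100001111
  (((~d & ~b) | ((d & b) | (c & ~a))) & (b | (~b & ~a))) = 1011011100000101

(((~d & ~b) | ((d & b) | (c & ~a))) & (b | (~b & ~a)))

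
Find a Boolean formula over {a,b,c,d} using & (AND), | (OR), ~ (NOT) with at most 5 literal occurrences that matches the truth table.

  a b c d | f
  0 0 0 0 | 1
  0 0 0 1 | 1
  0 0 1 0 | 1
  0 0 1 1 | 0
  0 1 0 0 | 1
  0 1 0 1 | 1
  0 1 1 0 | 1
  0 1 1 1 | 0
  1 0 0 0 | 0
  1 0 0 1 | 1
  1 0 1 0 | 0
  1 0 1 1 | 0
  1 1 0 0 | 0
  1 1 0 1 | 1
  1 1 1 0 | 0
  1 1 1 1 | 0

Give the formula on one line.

  ~c = 1100110011001100
  (d & ~c) = 0100010001000100
  ~a = 1111111100000000
  ~d = 1010101010101010
  (~a & ~d) = 1010101000000000
  ((d & ~c) | (~a & ~d)) = 1110111001000100

((d & ~c) | (~a & ~d))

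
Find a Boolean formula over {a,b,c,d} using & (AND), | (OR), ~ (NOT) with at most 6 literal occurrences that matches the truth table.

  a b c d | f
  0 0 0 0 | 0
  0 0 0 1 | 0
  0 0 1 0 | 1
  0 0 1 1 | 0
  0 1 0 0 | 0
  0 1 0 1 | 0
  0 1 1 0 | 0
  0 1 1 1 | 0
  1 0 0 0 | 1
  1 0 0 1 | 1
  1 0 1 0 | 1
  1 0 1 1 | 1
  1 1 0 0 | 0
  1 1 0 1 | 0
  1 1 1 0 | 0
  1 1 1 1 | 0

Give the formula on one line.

  ~d = 1010101010101010
  (c & ~d) = 0010001000100010
  (a | (c & ~d)) = 0010001011111111
  ~b = 1111000011110000
  ((a | (c & ~d)) & ~b) = 0010000011110000

((a | (c & ~d)) & ~b)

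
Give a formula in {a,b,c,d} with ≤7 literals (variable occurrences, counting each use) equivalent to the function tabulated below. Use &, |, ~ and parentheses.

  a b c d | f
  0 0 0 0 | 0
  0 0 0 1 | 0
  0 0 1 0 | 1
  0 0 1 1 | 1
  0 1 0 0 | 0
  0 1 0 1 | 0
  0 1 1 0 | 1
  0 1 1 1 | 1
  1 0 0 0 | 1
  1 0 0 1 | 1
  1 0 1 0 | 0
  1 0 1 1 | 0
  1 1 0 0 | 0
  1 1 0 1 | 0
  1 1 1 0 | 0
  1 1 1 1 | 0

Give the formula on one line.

  ~b = 1111000011110000
  (~b & a) = 0000000011110000
  ~c = 1100110011001100
  ((~b & a) & ~c) = 0000000011000000
  ~a = 1111111100000000
  (c & ~a) = 0011001100000000
  (((~b & a) & ~c) | (c & ~a)) = 0011001111000000

(((~b & a) & ~c) | (c & ~a))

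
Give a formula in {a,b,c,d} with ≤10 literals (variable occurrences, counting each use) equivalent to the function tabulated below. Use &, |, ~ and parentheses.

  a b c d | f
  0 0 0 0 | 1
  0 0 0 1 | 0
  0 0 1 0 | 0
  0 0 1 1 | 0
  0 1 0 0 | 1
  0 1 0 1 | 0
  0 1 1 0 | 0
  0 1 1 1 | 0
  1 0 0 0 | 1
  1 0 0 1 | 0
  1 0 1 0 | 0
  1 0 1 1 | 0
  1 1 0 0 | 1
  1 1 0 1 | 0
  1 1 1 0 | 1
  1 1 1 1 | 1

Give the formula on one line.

  ~b = 1111000011110000
  ~d = 1010101010101010
  (c | ~d) = 1011101110111011
  ((c | ~d) | ~b) = 1111101111111011
  (a & ((c | ~d) | ~b)) = 0000000011111011
  ((a & ((c | ~d) | ~b)) & c) = 0000000000110011
  (~b | ((a & ((c | ~d) | ~b)) & c)) = 1111000011110011
  (b & (~b | ((a & ((c | ~d) | ~b)) & c))) = 0000000000000011
  ~c = 1100110011001100
  (~d & ~c) = 1000100010001000
  ((b & (~b | ((a & ((c | ~d) | ~b)) & c))) | (~d & ~c)) = 1000100010001011

((b & (~b | ((a & ((c | ~d) | ~b)) & c))) | (~d & ~c))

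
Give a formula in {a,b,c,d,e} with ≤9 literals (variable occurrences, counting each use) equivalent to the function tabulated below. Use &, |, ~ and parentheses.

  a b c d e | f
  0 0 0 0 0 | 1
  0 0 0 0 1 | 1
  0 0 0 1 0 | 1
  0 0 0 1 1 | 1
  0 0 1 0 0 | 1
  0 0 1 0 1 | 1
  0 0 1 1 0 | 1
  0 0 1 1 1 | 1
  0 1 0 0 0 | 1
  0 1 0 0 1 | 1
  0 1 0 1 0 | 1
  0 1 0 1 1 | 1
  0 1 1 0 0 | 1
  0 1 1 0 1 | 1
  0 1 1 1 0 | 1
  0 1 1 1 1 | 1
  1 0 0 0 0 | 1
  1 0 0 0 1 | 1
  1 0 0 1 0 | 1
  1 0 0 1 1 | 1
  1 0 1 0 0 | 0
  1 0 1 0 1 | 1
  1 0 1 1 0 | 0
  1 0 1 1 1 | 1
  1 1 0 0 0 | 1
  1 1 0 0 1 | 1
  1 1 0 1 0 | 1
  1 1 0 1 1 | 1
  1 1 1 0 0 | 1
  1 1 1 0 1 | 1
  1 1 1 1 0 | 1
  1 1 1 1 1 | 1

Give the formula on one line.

  ~c = 11110000111100001111000011110000
  ~b = 11111111000000001111111100000000
  (~c & ~b) = 11110000000000001111000000000000
  (b | (~c & ~b)) = 11110000111111111111000011111111
  (e & ~b) = 01010101000000000101010100000000
  ~d = 11001100110011001100110011001100
  (~d & b) = 00000000110011000000000011001100
  ~a = 11111111111111110000000000000000
  ((~d & b) & ~a) = 00000000110011000000000000000000
  ((e & ~b) | ((~d & b) & ~a)) = 01010101110011000101010100000000
  ((b | (~c & ~b)) | ((e & ~b) | ((~d & b) & ~a))) = 11110101111111111111010111111111
  (((b | (~c & ~b)) | ((e & ~b) | ((~d & b) & ~a))) | ~a) = 11111111111111111111010111111111

(((b | (~c & ~b)) | ((e & ~b) | ((~d & b) & ~a))) | ~a)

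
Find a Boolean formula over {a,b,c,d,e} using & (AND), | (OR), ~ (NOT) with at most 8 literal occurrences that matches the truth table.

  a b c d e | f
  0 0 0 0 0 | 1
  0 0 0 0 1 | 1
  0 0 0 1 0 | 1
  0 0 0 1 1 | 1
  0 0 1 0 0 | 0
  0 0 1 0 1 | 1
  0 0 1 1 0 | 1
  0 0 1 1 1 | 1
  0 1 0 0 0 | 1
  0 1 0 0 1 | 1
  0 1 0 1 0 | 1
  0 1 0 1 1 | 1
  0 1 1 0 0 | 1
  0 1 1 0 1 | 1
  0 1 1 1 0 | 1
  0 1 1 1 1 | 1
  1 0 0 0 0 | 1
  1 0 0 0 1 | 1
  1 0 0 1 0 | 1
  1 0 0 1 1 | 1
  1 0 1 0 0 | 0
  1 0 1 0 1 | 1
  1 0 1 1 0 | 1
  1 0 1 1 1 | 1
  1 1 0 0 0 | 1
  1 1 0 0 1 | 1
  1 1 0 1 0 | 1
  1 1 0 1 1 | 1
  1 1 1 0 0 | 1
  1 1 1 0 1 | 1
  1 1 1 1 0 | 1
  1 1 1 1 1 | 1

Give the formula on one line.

(((b & (c | d)) | e) | (d | (~c & ~d)))

  (c | d) = 00111111001111110011111100111111
  (b & (c | d)) = 00000000001111110000000000111111
  ((b & (c | d)) | e) = 01010101011111110101010101111111
  ~c = 11110000111100001111000011110000
  ~d = 11001100110011001100110011001100
  (~c & ~d) = 11000000110000001100000011000000
  (d | (~c & ~d)) = 11110011111100111111001111110011
  (((b & (c | d)) | e) | (d | (~c & ~d))) = 11110111111111111111011111111111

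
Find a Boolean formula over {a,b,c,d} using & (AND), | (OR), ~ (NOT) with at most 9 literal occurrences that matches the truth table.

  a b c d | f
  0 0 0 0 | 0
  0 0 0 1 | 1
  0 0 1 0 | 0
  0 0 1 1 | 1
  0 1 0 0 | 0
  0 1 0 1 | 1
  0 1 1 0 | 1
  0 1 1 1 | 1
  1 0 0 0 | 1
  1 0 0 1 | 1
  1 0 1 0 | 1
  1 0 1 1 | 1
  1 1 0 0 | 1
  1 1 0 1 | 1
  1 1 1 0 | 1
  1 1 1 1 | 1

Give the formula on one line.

  ~c = 1100110011001100
  (a | ~c) = 1100110011111111
  ((a | ~c) | d) = 1101110111111111
  (b | ((a | ~c) | d)) = 1101111111111111
  (d | a) = 0101010111111111
  (c | (d | a)) = 0111011111111111
  ((b | ((a | ~c) | d)) & (c | (d | a))) = 0101011111111111

((b | ((a | ~c) | d)) & (c | (d | a)))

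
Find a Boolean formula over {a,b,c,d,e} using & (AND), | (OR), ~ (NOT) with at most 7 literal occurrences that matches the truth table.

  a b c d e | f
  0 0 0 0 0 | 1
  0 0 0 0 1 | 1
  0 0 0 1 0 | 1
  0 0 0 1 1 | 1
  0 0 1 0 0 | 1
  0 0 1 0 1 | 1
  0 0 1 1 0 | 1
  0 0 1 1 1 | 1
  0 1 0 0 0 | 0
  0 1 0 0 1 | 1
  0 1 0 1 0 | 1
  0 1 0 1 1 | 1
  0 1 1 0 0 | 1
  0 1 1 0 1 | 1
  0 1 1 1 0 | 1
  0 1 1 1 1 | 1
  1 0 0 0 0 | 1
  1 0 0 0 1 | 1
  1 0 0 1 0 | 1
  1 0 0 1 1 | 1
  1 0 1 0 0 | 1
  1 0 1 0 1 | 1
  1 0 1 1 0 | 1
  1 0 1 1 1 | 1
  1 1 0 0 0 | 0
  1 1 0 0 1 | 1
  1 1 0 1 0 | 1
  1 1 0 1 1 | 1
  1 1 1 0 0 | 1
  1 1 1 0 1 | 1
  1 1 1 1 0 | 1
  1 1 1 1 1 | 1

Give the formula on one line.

((d | e) | (c | ~b))

  (d | e) = 01110111011101110111011101110111
  ~b = 11111111000000001111111100000000
  (c | ~b) = 11111111000011111111111100001111
  ((d | e) | (c | ~b)) = 11111111011111111111111101111111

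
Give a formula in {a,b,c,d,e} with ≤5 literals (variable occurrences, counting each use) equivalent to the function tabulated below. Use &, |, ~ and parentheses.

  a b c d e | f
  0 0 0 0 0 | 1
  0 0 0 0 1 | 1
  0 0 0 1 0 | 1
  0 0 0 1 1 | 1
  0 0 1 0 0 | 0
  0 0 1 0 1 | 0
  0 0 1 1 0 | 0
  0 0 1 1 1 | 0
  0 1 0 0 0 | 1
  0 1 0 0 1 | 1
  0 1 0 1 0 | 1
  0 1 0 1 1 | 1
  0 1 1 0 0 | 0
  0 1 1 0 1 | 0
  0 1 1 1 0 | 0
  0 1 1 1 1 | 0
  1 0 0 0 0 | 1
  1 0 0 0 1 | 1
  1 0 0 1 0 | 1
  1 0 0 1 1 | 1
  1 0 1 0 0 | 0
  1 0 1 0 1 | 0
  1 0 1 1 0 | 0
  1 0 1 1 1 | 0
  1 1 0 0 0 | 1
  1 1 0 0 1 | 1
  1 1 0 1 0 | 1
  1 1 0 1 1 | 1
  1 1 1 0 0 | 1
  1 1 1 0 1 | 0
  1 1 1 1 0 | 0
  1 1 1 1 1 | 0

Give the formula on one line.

((~d & ((b & a) & ~e)) | ~c)

  ~d = 11001100110011001100110011001100
  (b & a) = 00000000000000000000000011111111
  ~e = 10101010101010101010101010101010
  ((b & a) & ~e) = 00000000000000000000000010101010
  (~d & ((b & a) & ~e)) = 00000000000000000000000010001000
  ~c = 11110000111100001111000011110000
  ((~d & ((b & a) & ~e)) | ~c) = 11110000111100001111000011111000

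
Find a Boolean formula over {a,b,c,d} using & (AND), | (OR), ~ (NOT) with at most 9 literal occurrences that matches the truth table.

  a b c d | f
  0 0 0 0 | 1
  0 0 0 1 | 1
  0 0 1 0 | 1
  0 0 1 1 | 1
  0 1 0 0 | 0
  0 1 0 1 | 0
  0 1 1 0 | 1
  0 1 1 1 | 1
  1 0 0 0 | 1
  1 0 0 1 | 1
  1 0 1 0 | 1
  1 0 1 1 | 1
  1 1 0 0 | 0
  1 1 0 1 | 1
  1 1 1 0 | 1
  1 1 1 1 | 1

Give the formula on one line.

((d & a) | (((~b | c) & b) | ~b))

  (d & a) = 0000000001010101
  ~b = 1111000011110000
  (~b | c) = 1111001111110011
  ((~b | c) & b) = 0000001100000011
  (((~b | c) & b) | ~b) = 1111001111110011
  ((d & a) | (((~b | c) & b) | ~b)) = 1111001111110111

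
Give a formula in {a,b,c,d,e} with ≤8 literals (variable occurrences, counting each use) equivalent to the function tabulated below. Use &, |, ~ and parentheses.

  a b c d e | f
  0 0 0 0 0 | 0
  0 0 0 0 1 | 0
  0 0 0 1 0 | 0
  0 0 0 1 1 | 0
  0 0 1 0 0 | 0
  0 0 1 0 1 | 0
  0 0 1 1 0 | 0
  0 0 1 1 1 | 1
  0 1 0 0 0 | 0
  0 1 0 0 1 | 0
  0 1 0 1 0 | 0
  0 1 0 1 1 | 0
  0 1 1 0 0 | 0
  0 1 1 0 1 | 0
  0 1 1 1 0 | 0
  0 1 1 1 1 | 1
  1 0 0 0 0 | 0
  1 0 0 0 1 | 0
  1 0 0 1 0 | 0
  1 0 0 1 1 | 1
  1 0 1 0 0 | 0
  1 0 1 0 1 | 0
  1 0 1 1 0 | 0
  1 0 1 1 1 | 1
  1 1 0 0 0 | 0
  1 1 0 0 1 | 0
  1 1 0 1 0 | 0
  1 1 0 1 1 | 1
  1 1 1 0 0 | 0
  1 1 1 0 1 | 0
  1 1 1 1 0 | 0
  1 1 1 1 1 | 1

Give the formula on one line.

  ~d = 11001100110011001100110011001100
  (a | ~d) = 11001100110011001111111111111111
  (c | (a | ~d)) = 11001111110011111111111111111111
  (e & (c | (a | ~d))) = 01000101010001010101010101010101
  (d & (e & (c | (a | ~d)))) = 00000001000000010001000100010001

(d & (e & (c | (a | ~d))))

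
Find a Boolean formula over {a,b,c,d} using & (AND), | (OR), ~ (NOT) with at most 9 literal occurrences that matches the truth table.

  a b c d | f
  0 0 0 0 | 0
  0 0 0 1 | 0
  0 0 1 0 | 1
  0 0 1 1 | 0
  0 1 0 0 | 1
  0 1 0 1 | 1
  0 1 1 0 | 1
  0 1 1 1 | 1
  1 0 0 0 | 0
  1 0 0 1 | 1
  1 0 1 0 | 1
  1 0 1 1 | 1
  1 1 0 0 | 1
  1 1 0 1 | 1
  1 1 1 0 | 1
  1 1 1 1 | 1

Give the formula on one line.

(((d | c) & ((~d | b) | a)) | (((~d | a) | ~c) & b))

  (d | c) = 0111011101110111
  ~d = 1010101010101010
  (~d | b) = 1010111110101111
  ((~d | b) | a) = 1010111111111111
  ((d | c) & ((~d | b) | a)) = 0010011101110111
  (~d | a) = 1010101011111111
  ~c = 1100110011001100
  ((~d | a) | ~c) = 1110111011111111
  (((~d | a) | ~c) & b) = 0000111000001111
  (((d | c) & ((~d | b) | a)) | (((~d | a) | ~c) & b)) = 0010111101111111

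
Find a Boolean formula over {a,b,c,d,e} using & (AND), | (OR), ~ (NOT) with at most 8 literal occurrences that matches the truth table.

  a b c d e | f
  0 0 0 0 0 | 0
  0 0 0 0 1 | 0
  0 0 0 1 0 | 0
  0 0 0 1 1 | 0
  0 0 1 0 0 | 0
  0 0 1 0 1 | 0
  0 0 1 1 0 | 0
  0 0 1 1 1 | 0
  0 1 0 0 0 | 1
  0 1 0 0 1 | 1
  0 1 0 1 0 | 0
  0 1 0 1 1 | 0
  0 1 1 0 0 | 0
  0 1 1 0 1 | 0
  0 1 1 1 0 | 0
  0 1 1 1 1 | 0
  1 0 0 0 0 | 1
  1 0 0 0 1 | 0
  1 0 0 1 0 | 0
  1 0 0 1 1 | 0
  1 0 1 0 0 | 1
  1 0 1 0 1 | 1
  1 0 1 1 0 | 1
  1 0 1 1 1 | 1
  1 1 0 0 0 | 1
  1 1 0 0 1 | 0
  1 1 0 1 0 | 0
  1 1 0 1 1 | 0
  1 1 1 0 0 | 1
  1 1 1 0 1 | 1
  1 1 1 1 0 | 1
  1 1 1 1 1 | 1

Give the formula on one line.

(((~e & ~d) | ((~a & ~d) | c)) & (a | (~c & b)))

  ~e = 10101010101010101010101010101010
  ~d = 11001100110011001100110011001100
  (~e & ~d) = 10001000100010001000100010001000
  ~a = 11111111111111110000000000000000
  (~a & ~d) = 11001100110011000000000000000000
  ((~a & ~d) | c) = 11001111110011110000111100001111
  ((~e & ~d) | ((~a & ~d) | c)) = 11001111110011111000111110001111
  ~c = 11110000111100001111000011110000
  (~c & b) = 00000000111100000000000011110000
  (a | (~c & b)) = 00000000111100001111111111111111
  (((~e & ~d) | ((~a & ~d) | c)) & (a | (~c & b))) = 00000000110000001000111110001111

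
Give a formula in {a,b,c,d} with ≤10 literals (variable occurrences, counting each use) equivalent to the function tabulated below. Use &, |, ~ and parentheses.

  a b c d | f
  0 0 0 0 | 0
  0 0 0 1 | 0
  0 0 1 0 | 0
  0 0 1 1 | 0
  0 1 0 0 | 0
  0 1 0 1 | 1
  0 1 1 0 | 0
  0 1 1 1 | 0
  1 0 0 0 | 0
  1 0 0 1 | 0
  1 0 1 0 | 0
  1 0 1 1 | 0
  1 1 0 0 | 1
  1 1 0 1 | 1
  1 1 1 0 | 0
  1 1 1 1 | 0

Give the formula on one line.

  ~c = 1100110011001100
  (~c & b) = 0000110000001100
  (a | c) = 0011001111111111
  ~d = 1010101010101010
  ((a | c) & ~d) = 0010001010101010
  (d & b) = 0000010100000101
  (((a | c) & ~d) | (d & b)) = 0010011110101111
  ((~c & b) & (((a | c) & ~d) | (d & b))) = 0000010000001100

((~c & b) & (((a | c) & ~d) | (d & b)))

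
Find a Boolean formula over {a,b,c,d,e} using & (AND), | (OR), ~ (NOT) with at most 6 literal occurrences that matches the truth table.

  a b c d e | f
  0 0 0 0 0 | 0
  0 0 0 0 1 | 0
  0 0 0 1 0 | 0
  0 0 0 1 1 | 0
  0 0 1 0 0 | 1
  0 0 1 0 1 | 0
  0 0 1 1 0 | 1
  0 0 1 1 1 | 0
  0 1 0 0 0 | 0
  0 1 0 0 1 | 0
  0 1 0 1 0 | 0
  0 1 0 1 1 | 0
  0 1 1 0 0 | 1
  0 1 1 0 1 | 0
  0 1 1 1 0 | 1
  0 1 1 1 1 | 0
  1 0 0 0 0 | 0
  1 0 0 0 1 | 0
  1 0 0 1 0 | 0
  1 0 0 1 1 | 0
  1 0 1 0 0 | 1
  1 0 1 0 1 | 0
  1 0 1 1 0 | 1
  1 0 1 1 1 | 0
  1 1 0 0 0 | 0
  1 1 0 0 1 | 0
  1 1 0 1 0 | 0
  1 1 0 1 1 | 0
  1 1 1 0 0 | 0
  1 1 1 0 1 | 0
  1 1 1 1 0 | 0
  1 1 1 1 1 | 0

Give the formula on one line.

((c & ~e) & (~a | (c & ~b)))

  ~e = 10101010101010101010101010101010
  (c & ~e) = 00001010000010100000101000001010
  ~a = 11111111111111110000000000000000
  ~b = 11111111000000001111111100000000
  (c & ~b) = 00001111000000000000111100000000
  (~a | (c & ~b)) = 11111111111111110000111100000000
  ((c & ~e) & (~a | (c & ~b))) = 00001010000010100000101000000000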